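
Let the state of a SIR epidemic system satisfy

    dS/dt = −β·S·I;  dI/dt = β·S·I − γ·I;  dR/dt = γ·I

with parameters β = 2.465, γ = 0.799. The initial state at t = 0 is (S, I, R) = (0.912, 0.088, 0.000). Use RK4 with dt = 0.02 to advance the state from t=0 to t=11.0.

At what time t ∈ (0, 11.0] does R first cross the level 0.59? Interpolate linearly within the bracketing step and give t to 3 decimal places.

t = 2.812

t=0.000: state=(0.912, 0.088, 0.000)
step 1 (dt=0.02): k1=(-0.198, 0.128, 0.070), k2=(-0.200, 0.129, 0.071), k3=(-0.200, 0.129, 0.071), k4=(-0.203, 0.130, 0.072); state += dt/6·(k1+2k2+2k3+k4)
t=0.020: state=(0.908, 0.091, 0.001)
t=0.040: state=(0.904, 0.093, 0.003)
t=0.060: state=(0.900, 0.096, 0.004)
continuing one RK4 step at a time; state shown every 25 steps (Δt=0.5):
t=0.500: state=(0.781, 0.169, 0.050)
t=1.000: state=(0.597, 0.265, 0.137)
t=1.500: state=(0.412, 0.331, 0.258)
t=2.000: state=(0.271, 0.336, 0.393)
t=2.500: state=(0.183, 0.297, 0.520)
t=2.800: state=(0.149, 0.264, 0.587)
next step: t=2.820: state=(0.147, 0.261, 0.592) — R has crossed 0.59
linear interpolation between t=2.800 (0.58745) and t=2.820 (0.59165) → t≈2.812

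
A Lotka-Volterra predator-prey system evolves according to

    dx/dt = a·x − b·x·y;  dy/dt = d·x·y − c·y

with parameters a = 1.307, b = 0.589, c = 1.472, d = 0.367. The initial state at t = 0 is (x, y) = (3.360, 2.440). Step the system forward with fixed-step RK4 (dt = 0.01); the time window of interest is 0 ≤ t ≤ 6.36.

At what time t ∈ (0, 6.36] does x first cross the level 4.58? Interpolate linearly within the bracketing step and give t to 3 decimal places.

t=0.000: state=(3.360, 2.440)
step 1 (dt=0.01): k1=(-0.437, -0.583), k2=(-0.431, -0.584), k3=(-0.431, -0.584), k4=(-0.425, -0.585); state += dt/6·(k1+2k2+2k3+k4)
t=0.010: state=(3.356, 2.434)
t=0.020: state=(3.351, 2.428)
t=0.030: state=(3.347, 2.422)
continuing one RK4 step at a time; state shown every 25 steps (Δt=0.25):
t=0.250: state=(3.288, 2.290)
t=0.500: state=(3.290, 2.142)
t=0.750: state=(3.361, 2.010)
t=1.000: state=(3.494, 1.905)
t=1.250: state=(3.681, 1.832)
t=1.500: state=(3.910, 1.795)
t=1.750: state=(4.162, 1.799)
t=2.000: state=(4.415, 1.846)
t=2.180: state=(4.579, 1.906)
next step: t=2.190: state=(4.588, 1.910) — x has crossed 4.58
linear interpolation between t=2.180 (4.57927) and t=2.190 (4.58766) → t≈2.181

t = 2.181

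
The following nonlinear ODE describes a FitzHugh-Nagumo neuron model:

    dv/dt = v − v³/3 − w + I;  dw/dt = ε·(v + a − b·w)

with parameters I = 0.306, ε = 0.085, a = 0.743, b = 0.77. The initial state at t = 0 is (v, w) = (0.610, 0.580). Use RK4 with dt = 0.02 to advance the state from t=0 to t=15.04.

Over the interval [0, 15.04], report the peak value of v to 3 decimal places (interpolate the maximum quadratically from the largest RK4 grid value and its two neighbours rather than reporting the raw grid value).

t=0.000: state=(0.610, 0.580)
step 1 (dt=0.02): k1=(0.260, 0.077), k2=(0.261, 0.077), k3=(0.261, 0.077), k4=(0.262, 0.077); state += dt/6·(k1+2k2+2k3+k4)
t=0.020: state=(0.615, 0.582)
t=0.040: state=(0.620, 0.583)
t=0.060: state=(0.626, 0.585)
continuing one RK4 step at a time; state shown every 25 steps (Δt=0.5):
t=0.500: state=(0.750, 0.621)
t=1.000: state=(0.899, 0.666)
t=1.500: state=(1.039, 0.717)
t=2.000: state=(1.148, 0.770)
t=2.500: state=(1.217, 0.826)
t=3.000: state=(1.246, 0.882)
t=3.500: state=(1.244, 0.937)
t=4.000: state=(1.219, 0.990)
t=4.500: state=(1.177, 1.039)
t=5.000: state=(1.120, 1.085)
t=5.500: state=(1.050, 1.126)
t=6.000: state=(0.963, 1.163)
t=6.500: state=(0.856, 1.195)
t=7.000: state=(0.717, 1.220)
t=7.500: state=(0.526, 1.238)
t=8.000: state=(0.243, 1.246)
t=8.500: state=(-0.208, 1.238)
t=9.000: state=(-0.899, 1.207)
t=9.500: state=(-1.602, 1.146)
t=10.000: state=(-1.926, 1.065)
t=10.500: state=(-1.993, 0.980)
t=11.000: state=(-1.987, 0.896)
t=11.500: state=(-1.964, 0.815)
t=12.000: state=(-1.937, 0.739)
t=12.500: state=(-1.910, 0.665)
t=13.000: state=(-1.883, 0.596)
t=13.500: state=(-1.857, 0.529)
t=14.000: state=(-1.830, 0.466)
t=14.500: state=(-1.804, 0.407)
t=15.000: state=(-1.778, 0.350)
t=15.040: state=(-1.776, 0.345)
largest grid value and its neighbours: v(3.200)=1.24870, v(3.220)=1.24870, v(3.240)=1.24866
parabola through these three points peaks at t≈3.211 with v≈1.24871

max v = 1.249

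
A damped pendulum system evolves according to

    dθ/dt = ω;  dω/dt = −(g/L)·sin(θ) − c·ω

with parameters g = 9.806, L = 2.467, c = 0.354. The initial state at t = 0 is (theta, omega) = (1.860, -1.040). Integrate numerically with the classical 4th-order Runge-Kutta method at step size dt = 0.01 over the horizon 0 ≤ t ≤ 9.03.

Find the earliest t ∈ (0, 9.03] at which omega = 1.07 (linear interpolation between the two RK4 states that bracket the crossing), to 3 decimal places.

t=0.000: state=(1.860, -1.040)
step 1 (dt=0.01): k1=(-1.040, -3.442), k2=(-1.057, -3.441), k3=(-1.057, -3.441), k4=(-1.074, -3.441); state += dt/6·(k1+2k2+2k3+k4)
t=0.010: state=(1.849, -1.074)
t=0.020: state=(1.839, -1.109)
t=0.030: state=(1.827, -1.143)
continuing one RK4 step at a time; state shown every 50 steps (Δt=0.5):
t=0.500: state=(0.925, -2.612)
t=1.000: state=(-0.468, -2.526)
t=1.500: state=(-1.289, -0.655)
t=1.960: state=(-1.182, 1.067)
next step: t=1.970: state=(-1.171, 1.100) — omega has crossed 1.07
linear interpolation between t=1.960 (1.06745) and t=1.970 (1.10031) → t≈1.961

t = 1.961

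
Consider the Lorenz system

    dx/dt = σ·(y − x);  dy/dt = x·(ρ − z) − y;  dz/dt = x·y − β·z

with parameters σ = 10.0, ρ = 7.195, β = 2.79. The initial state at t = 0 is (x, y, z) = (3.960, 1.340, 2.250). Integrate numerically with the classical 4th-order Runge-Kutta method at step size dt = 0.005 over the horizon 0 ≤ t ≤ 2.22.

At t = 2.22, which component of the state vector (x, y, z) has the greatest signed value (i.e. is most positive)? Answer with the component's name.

t=0.000: state=(3.960, 1.340, 2.250)
step 1 (dt=0.005): k1=(-26.200, 18.242, -0.971), k2=(-25.089, 17.882, -0.874), k3=(-25.126, 17.896, -0.875), k4=(-24.049, 17.548, -0.784); state += dt/6·(k1+2k2+2k3+k4)
t=0.005: state=(3.834, 1.429, 2.246)
t=0.010: state=(3.719, 1.516, 2.242)
t=0.015: state=(3.614, 1.599, 2.239)
continuing one RK4 step at a time; state shown every 20 steps (Δt=0.1):
t=0.100: state=(2.844, 2.716, 2.278)
t=0.200: state=(3.163, 3.800, 2.572)
t=0.300: state=(3.966, 4.883, 3.309)
t=0.400: state=(4.899, 5.792, 4.605)
t=0.500: state=(5.624, 6.114, 6.279)
t=0.600: state=(5.786, 5.602, 7.724)
t=0.700: state=(5.304, 4.585, 8.323)
t=0.800: state=(4.492, 3.660, 8.040)
t=0.900: state=(3.747, 3.120, 7.277)
t=1.000: state=(3.269, 2.939, 6.415)
t=1.100: state=(3.076, 3.010, 5.665)
t=1.200: state=(3.118, 3.259, 5.127)
t=1.300: state=(3.339, 3.633, 4.848)
t=1.400: state=(3.687, 4.078, 4.853)
t=1.500: state=(4.096, 4.511, 5.139)
t=1.600: state=(4.482, 4.821, 5.650)
t=1.700: state=(4.741, 4.907, 6.249)
t=1.800: state=(4.798, 4.747, 6.751)
t=1.900: state=(4.653, 4.427, 7.004)
t=2.000: state=(4.382, 4.085, 6.972)
t=2.100: state=(4.094, 3.830, 6.730)
t=2.200: state=(3.874, 3.705, 6.392)
t=2.220: state=(3.842, 3.695, 6.323)
compare at T: x=3.842, y=3.695, z=6.323

largest component: z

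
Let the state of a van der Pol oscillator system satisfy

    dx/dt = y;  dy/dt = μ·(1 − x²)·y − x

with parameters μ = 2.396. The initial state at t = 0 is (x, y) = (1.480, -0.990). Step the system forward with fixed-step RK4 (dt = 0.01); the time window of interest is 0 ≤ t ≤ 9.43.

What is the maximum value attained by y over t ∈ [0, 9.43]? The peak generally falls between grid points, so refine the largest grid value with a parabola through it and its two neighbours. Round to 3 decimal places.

t=0.000: state=(1.480, -0.990)
step 1 (dt=0.01): k1=(-0.990, 1.344), k2=(-0.983, 1.295), k3=(-0.984, 1.296), k4=(-0.977, 1.249); state += dt/6·(k1+2k2+2k3+k4)
t=0.010: state=(1.470, -0.977)
t=0.020: state=(1.460, -0.965)
t=0.030: state=(1.451, -0.954)
continuing one RK4 step at a time; state shown every 50 steps (Δt=0.5):
t=0.500: state=(1.030, -0.979)
t=1.000: state=(0.319, -2.199)
t=1.500: state=(-1.481, -3.646)
t=2.000: state=(-2.035, 0.120)
t=2.500: state=(-1.916, 0.285)
t=3.000: state=(-1.763, 0.329)
t=3.500: state=(-1.584, 0.393)
t=4.000: state=(-1.362, 0.508)
t=4.500: state=(-1.052, 0.772)
t=5.000: state=(-0.492, 1.684)
t=5.500: state=(1.031, 4.290)
t=6.000: state=(2.021, 0.083)
t=6.500: state=(1.929, -0.277)
t=7.000: state=(1.779, -0.324)
t=7.500: state=(1.603, -0.385)
t=8.000: state=(1.386, -0.493)
t=8.500: state=(1.089, -0.733)
t=9.000: state=(0.570, -1.524)
t=9.430: state=(-0.533, -3.944)
largest grid value and its neighbours: y(5.470)=4.29894, y(5.480)=4.30494, y(5.490)=4.30213
parabola through these three points peaks at t≈5.482 with y≈4.30508

max y = 4.305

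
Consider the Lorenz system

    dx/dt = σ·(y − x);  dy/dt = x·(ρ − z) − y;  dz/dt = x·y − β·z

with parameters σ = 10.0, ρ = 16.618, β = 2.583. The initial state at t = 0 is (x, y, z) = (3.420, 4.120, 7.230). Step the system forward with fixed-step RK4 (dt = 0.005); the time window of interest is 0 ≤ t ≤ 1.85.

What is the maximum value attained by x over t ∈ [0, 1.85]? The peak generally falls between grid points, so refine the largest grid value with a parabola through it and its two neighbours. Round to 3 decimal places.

max x = 10.512

t=0.000: state=(3.420, 4.120, 7.230)
step 1 (dt=0.005): k1=(7.000, 27.987, -4.585), k2=(7.525, 28.121, -4.242), k3=(7.515, 28.130, -4.238), k4=(8.031, 28.272, -3.889); state += dt/6·(k1+2k2+2k3+k4)
t=0.005: state=(3.458, 4.261, 7.209)
t=0.010: state=(3.500, 4.403, 7.191)
t=0.015: state=(3.548, 4.547, 7.177)
continuing one RK4 step at a time; state shown every 20 steps (Δt=0.1):
t=0.100: state=(5.000, 7.350, 7.695)
t=0.200: state=(7.893, 11.088, 11.326)
t=0.300: state=(10.381, 11.453, 18.507)
t=0.400: state=(9.225, 6.099, 22.289)
t=0.500: state=(5.585, 2.152, 19.717)
t=0.600: state=(3.050, 1.437, 15.825)
t=0.700: state=(2.162, 1.873, 12.573)
t=0.800: state=(2.293, 2.798, 10.153)
t=0.900: state=(3.155, 4.396, 8.693)
t=1.000: state=(4.842, 7.001, 8.723)
t=1.100: state=(7.403, 10.206, 11.490)
t=1.200: state=(9.720, 11.015, 17.376)
t=1.300: state=(9.218, 6.974, 21.339)
t=1.400: state=(6.226, 3.115, 19.779)
t=1.500: state=(3.773, 2.095, 16.316)
t=1.600: state=(2.806, 2.457, 13.217)
t=1.700: state=(2.922, 3.458, 10.930)
t=1.800: state=(3.847, 5.168, 9.713)
t=1.850: state=(4.611, 6.347, 9.679)
largest grid value and its neighbours: x(0.320)=10.50802, x(0.325)=10.51145, x(0.330)=10.50315
parabola through these three points peaks at t≈0.324 with x≈10.51170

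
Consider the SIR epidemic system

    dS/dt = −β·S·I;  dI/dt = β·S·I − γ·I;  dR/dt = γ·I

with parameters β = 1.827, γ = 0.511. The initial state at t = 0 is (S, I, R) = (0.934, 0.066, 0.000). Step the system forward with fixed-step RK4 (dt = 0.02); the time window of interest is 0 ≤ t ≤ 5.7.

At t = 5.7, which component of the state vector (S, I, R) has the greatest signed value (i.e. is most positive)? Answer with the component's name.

t=0.000: state=(0.934, 0.066, 0.000)
step 1 (dt=0.02): k1=(-0.113, 0.079, 0.034), k2=(-0.114, 0.080, 0.034), k3=(-0.114, 0.080, 0.034), k4=(-0.115, 0.081, 0.035); state += dt/6·(k1+2k2+2k3+k4)
t=0.020: state=(0.932, 0.068, 0.001)
t=0.040: state=(0.929, 0.069, 0.001)
t=0.060: state=(0.927, 0.071, 0.002)
continuing one RK4 step at a time; state shown every 10 steps (Δt=0.2):
t=0.200: state=(0.909, 0.083, 0.008)
t=0.400: state=(0.878, 0.104, 0.017)
t=0.600: state=(0.842, 0.129, 0.029)
t=0.800: state=(0.799, 0.157, 0.044)
t=1.000: state=(0.750, 0.189, 0.061)
t=1.200: state=(0.696, 0.222, 0.082)
t=1.400: state=(0.638, 0.256, 0.107)
t=1.600: state=(0.577, 0.288, 0.135)
t=1.800: state=(0.517, 0.318, 0.166)
t=2.000: state=(0.458, 0.343, 0.199)
t=2.200: state=(0.403, 0.362, 0.235)
t=2.400: state=(0.352, 0.375, 0.273)
t=2.600: state=(0.306, 0.382, 0.312)
t=2.800: state=(0.266, 0.383, 0.351)
t=3.000: state=(0.232, 0.378, 0.390)
t=3.200: state=(0.202, 0.370, 0.428)
t=3.400: state=(0.177, 0.358, 0.465)
t=3.600: state=(0.156, 0.343, 0.501)
t=3.800: state=(0.138, 0.327, 0.535)
t=4.000: state=(0.123, 0.309, 0.568)
t=4.200: state=(0.110, 0.292, 0.599)
t=4.400: state=(0.099, 0.273, 0.628)
t=4.600: state=(0.090, 0.256, 0.655)
t=4.800: state=(0.082, 0.238, 0.680)
t=5.000: state=(0.076, 0.221, 0.703)
t=5.200: state=(0.070, 0.205, 0.725)
t=5.400: state=(0.065, 0.190, 0.745)
t=5.600: state=(0.061, 0.175, 0.764)
t=5.700: state=(0.059, 0.168, 0.773)
compare at T: S=0.059, I=0.168, R=0.773

largest component: R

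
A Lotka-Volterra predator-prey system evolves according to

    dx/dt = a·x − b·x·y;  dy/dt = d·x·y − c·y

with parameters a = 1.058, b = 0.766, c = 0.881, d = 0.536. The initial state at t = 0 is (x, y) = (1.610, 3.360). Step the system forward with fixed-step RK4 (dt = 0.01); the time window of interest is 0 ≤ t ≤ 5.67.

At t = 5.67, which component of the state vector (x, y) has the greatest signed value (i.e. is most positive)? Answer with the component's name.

largest component: x

t=0.000: state=(1.610, 3.360)
step 1 (dt=0.01): k1=(-2.440, -0.061), k2=(-2.422, -0.083), k3=(-2.422, -0.082), k4=(-2.403, -0.104); state += dt/6·(k1+2k2+2k3+k4)
t=0.010: state=(1.586, 3.359)
t=0.020: state=(1.562, 3.358)
t=0.030: state=(1.538, 3.356)
continuing one RK4 step at a time; state shown every 20 steps (Δt=0.2):
t=0.200: state=(1.195, 3.270)
t=0.400: state=(0.908, 3.066)
t=0.600: state=(0.715, 2.802)
t=0.800: state=(0.588, 2.518)
t=1.000: state=(0.505, 2.238)
t=1.200: state=(0.452, 1.975)
t=1.400: state=(0.420, 1.735)
t=1.600: state=(0.405, 1.520)
t=1.800: state=(0.402, 1.331)
t=2.000: state=(0.411, 1.165)
t=2.200: state=(0.429, 1.022)
t=2.400: state=(0.458, 0.899)
t=2.600: state=(0.497, 0.793)
t=2.800: state=(0.548, 0.703)
t=3.000: state=(0.612, 0.627)
t=3.200: state=(0.690, 0.564)
t=3.400: state=(0.785, 0.512)
t=3.600: state=(0.900, 0.469)
t=3.800: state=(1.038, 0.437)
t=4.000: state=(1.202, 0.413)
t=4.200: state=(1.396, 0.397)
t=4.400: state=(1.624, 0.392)
t=4.600: state=(1.889, 0.396)
t=4.800: state=(2.195, 0.413)
t=5.000: state=(2.539, 0.447)
t=5.200: state=(2.919, 0.502)
t=5.400: state=(3.320, 0.588)
t=5.600: state=(3.714, 0.718)
t=5.670: state=(3.842, 0.778)
compare at T: x=3.842, y=0.778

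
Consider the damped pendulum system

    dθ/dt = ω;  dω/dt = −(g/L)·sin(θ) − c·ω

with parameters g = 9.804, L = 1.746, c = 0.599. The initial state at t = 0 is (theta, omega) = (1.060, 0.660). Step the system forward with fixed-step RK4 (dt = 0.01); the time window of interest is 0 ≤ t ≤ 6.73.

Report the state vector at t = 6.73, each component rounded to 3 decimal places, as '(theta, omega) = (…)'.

(theta, omega) = (-0.120, -0.172)

t=0.000: state=(1.060, 0.660)
step 1 (dt=0.01): k1=(0.660, -5.294), k2=(0.634, -5.287), k3=(0.634, -5.287), k4=(0.607, -5.279); state += dt/6·(k1+2k2+2k3+k4)
t=0.010: state=(1.066, 0.607)
t=0.020: state=(1.072, 0.554)
t=0.030: state=(1.077, 0.502)
continuing one RK4 step at a time; state shown every 25 steps (Δt=0.25):
t=0.250: state=(1.065, -0.587)
t=0.500: state=(0.789, -1.558)
t=0.750: state=(0.328, -2.031)
t=1.000: state=(-0.169, -1.837)
t=1.250: state=(-0.545, -1.104)
t=1.500: state=(-0.705, -0.166)
t=1.750: state=(-0.636, 0.684)
t=2.000: state=(-0.388, 1.235)
t=2.250: state=(-0.055, 1.346)
t=2.500: state=(0.248, 1.020)
t=2.750: state=(0.432, 0.426)
t=3.000: state=(0.458, -0.211)
t=3.250: state=(0.339, -0.697)
t=3.500: state=(0.132, -0.907)
t=3.750: state=(-0.088, -0.803)
t=4.000: state=(-0.249, -0.461)
t=4.250: state=(-0.310, -0.025)
t=4.500: state=(-0.266, 0.359)
t=4.750: state=(-0.145, 0.579)
t=5.000: state=(0.005, 0.587)
t=5.250: state=(0.133, 0.408)
t=5.500: state=(0.201, 0.127)
t=5.750: state=(0.196, -0.155)
t=6.000: state=(0.130, -0.350)
t=6.250: state=(0.033, -0.407)
t=6.500: state=(-0.062, -0.328)
t=6.730: state=(-0.120, -0.172)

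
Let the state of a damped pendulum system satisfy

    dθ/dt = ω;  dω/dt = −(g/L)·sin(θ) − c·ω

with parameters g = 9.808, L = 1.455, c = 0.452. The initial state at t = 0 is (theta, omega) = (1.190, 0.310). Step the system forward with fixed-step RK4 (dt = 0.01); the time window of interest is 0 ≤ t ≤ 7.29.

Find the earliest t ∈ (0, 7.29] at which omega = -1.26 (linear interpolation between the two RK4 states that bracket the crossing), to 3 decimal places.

t=0.000: state=(1.190, 0.310)
step 1 (dt=0.01): k1=(0.310, -6.398), k2=(0.278, -6.388), k3=(0.278, -6.387), k4=(0.246, -6.376); state += dt/6·(k1+2k2+2k3+k4)
t=0.010: state=(1.193, 0.246)
t=0.020: state=(1.195, 0.182)
t=0.030: state=(1.196, 0.119)
continuing one RK4 step at a time; state shown every 25 steps (Δt=0.25):
t=0.250: state=(1.075, -1.185)
t=0.260: state=(1.063, -1.239)
next step: t=0.270: state=(1.051, -1.292) — omega has crossed -1.26
linear interpolation between t=0.260 (-1.23852) and t=0.270 (-1.29151) → t≈0.264

t = 0.264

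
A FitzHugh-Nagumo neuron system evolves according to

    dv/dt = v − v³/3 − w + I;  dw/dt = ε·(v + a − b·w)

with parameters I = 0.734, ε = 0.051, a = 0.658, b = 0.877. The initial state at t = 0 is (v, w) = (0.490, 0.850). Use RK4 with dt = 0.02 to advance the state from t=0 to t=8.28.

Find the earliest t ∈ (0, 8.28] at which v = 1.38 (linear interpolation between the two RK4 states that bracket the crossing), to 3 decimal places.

t = 2.012

t=0.000: state=(0.490, 0.850)
step 1 (dt=0.02): k1=(0.335, 0.021), k2=(0.337, 0.021), k3=(0.337, 0.021), k4=(0.339, 0.021); state += dt/6·(k1+2k2+2k3+k4)
t=0.020: state=(0.497, 0.850)
t=0.040: state=(0.504, 0.851)
t=0.060: state=(0.511, 0.851)
continuing one RK4 step at a time; state shown every 25 steps (Δt=0.5):
t=0.500: state=(0.687, 0.863)
t=1.000: state=(0.932, 0.880)
t=1.500: state=(1.182, 0.904)
t=2.000: state=(1.376, 0.933)
next step: t=2.020: state=(1.382, 0.935) — v has crossed 1.38
linear interpolation between t=2.000 (1.37637) and t=2.020 (1.38246) → t≈2.012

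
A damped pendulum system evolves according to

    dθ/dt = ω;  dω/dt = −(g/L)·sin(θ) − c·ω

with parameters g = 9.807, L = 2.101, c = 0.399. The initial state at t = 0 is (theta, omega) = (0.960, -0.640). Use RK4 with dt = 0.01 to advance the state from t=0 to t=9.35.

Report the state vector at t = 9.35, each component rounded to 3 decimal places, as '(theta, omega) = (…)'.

t=0.000: state=(0.960, -0.640)
step 1 (dt=0.01): k1=(-0.640, -3.568), k2=(-0.658, -3.553), k3=(-0.658, -3.553), k4=(-0.676, -3.537); state += dt/6·(k1+2k2+2k3+k4)
t=0.010: state=(0.953, -0.676)
t=0.020: state=(0.946, -0.711)
t=0.030: state=(0.939, -0.746)
continuing one RK4 step at a time; state shown every 50 steps (Δt=0.5):
t=0.500: state=(0.288, -1.799)
t=1.000: state=(-0.521, -1.149)
t=1.500: state=(-0.711, 0.395)
t=2.000: state=(-0.230, 1.332)
t=2.500: state=(0.377, 0.875)
t=3.000: state=(0.523, -0.301)
t=3.500: state=(0.159, -0.997)
t=4.000: state=(-0.289, -0.632)
t=4.500: state=(-0.383, 0.258)
t=5.000: state=(-0.100, 0.749)
t=5.500: state=(0.227, 0.441)
t=6.000: state=(0.279, -0.228)
t=6.500: state=(0.057, -0.562)
t=7.000: state=(-0.179, -0.300)
t=7.500: state=(-0.202, 0.200)
t=8.000: state=(-0.028, 0.420)
t=8.500: state=(0.141, 0.198)
t=9.000: state=(0.145, -0.172)
t=9.350: state=(0.056, -0.307)

(theta, omega) = (0.056, -0.307)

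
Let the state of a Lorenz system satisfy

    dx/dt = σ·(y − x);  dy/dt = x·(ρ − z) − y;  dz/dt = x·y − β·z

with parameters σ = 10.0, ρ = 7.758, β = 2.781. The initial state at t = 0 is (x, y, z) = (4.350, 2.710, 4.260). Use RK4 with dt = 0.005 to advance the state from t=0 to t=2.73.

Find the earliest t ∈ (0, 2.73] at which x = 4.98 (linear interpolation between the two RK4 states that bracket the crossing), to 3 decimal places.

t = 0.357

t=0.000: state=(4.350, 2.710, 4.260)
step 1 (dt=0.005): k1=(-16.400, 12.506, -0.059), k2=(-15.677, 12.332, -0.035), k3=(-15.700, 12.339, -0.032), k4=(-14.998, 12.171, -0.007); state += dt/6·(k1+2k2+2k3+k4)
t=0.005: state=(4.272, 2.772, 4.260)
t=0.010: state=(4.200, 2.832, 4.260)
t=0.015: state=(4.135, 2.890, 4.260)
continuing one RK4 step at a time; state shown every 20 steps (Δt=0.1):
t=0.100: state=(3.709, 3.739, 4.331)
t=0.200: state=(4.043, 4.579, 4.686)
t=0.300: state=(4.646, 5.265, 5.435)
t=0.355: state=(4.969, 5.510, 5.991)
next step: t=0.360: state=(4.996, 5.526, 6.045) — x has crossed 4.98
linear interpolation between t=0.355 (4.96911) and t=0.360 (4.99590) → t≈0.357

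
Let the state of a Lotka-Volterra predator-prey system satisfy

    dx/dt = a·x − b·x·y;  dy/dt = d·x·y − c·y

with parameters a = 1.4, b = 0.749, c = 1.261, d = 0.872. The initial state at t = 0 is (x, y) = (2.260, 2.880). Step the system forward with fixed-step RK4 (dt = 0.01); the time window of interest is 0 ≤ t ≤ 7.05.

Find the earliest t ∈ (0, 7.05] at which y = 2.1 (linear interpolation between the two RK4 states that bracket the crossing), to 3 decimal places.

t = 1.492

t=0.000: state=(2.260, 2.880)
step 1 (dt=0.01): k1=(-1.711, 2.044), k2=(-1.722, 2.030), k3=(-1.722, 2.029), k4=(-1.732, 2.015); state += dt/6·(k1+2k2+2k3+k4)
t=0.010: state=(2.243, 2.900)
t=0.020: state=(2.225, 2.920)
t=0.030: state=(2.208, 2.940)
continuing one RK4 step at a time; state shown every 25 steps (Δt=0.25):
t=0.250: state=(1.795, 3.272)
t=0.500: state=(1.362, 3.362)
t=0.750: state=(1.044, 3.182)
t=1.000: state=(0.841, 2.846)
t=1.250: state=(0.726, 2.460)
t=1.490: state=(0.675, 2.103)
next step: t=1.500: state=(0.674, 2.089) — y has crossed 2.1
linear interpolation between t=1.490 (2.10286) and t=1.500 (2.08876) → t≈1.492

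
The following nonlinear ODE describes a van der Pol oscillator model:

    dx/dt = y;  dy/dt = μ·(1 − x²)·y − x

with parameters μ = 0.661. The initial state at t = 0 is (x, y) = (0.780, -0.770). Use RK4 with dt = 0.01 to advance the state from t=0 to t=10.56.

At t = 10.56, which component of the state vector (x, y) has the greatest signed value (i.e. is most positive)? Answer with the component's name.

largest component: y

t=0.000: state=(0.780, -0.770)
step 1 (dt=0.01): k1=(-0.770, -0.979), k2=(-0.775, -0.980), k3=(-0.775, -0.980), k4=(-0.780, -0.980); state += dt/6·(k1+2k2+2k3+k4)
t=0.010: state=(0.772, -0.780)
t=0.020: state=(0.764, -0.790)
t=0.030: state=(0.756, -0.799)
continuing one RK4 step at a time; state shown every 50 steps (Δt=0.5):
t=0.500: state=(0.269, -1.280)
t=1.000: state=(-0.491, -1.706)
t=1.500: state=(-1.299, -1.328)
t=2.000: state=(-1.690, -0.235)
t=2.500: state=(-1.603, 0.505)
t=3.000: state=(-1.230, 0.972)
t=3.500: state=(-0.622, 1.491)
t=4.000: state=(0.287, 2.131)
t=4.500: state=(1.363, 1.872)
t=5.000: state=(1.925, 0.375)
t=5.500: state=(1.865, -0.487)
t=6.000: state=(1.511, -0.904)
t=6.500: state=(0.958, -1.330)
t=7.000: state=(0.144, -1.963)
t=7.500: state=(-0.969, -2.300)
t=8.000: state=(-1.842, -0.969)
t=8.500: state=(-1.979, 0.252)
t=9.000: state=(-1.711, 0.758)
t=9.500: state=(-1.241, 1.132)
t=10.000: state=(-0.552, 1.662)
t=10.500: state=(0.449, 2.307)
t=10.560: state=(0.589, 2.343)
compare at T: x=0.589, y=2.343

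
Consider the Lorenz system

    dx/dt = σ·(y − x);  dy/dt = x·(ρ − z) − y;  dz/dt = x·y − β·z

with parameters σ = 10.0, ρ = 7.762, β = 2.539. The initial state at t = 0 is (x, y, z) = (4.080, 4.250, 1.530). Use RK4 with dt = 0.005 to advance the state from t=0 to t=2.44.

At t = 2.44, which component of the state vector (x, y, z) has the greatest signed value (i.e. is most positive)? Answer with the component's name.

largest component: z

t=0.000: state=(4.080, 4.250, 1.530)
step 1 (dt=0.005): k1=(1.700, 21.177, 13.455), k2=(2.187, 21.013, 13.604), k3=(2.171, 21.019, 13.607), k4=(2.642, 20.861, 13.759); state += dt/6·(k1+2k2+2k3+k4)
t=0.005: state=(4.091, 4.355, 1.598)
t=0.010: state=(4.106, 4.459, 1.668)
t=0.015: state=(4.126, 4.561, 1.739)
continuing one RK4 step at a time; state shown every 20 steps (Δt=0.1):
t=0.100: state=(4.898, 6.111, 3.253)
t=0.200: state=(6.132, 7.216, 5.860)
t=0.300: state=(6.749, 6.781, 8.667)
t=0.400: state=(6.152, 5.012, 10.147)
t=0.500: state=(4.768, 3.305, 9.849)
t=0.600: state=(3.467, 2.393, 8.640)
t=0.700: state=(2.658, 2.104, 7.289)
t=0.800: state=(2.314, 2.155, 6.110)
t=0.900: state=(2.300, 2.415, 5.199)
t=1.000: state=(2.523, 2.847, 4.590)
t=1.100: state=(2.939, 3.441, 4.319)
t=1.200: state=(3.517, 4.161, 4.440)
t=1.300: state=(4.196, 4.890, 5.001)
t=1.400: state=(4.845, 5.412, 5.966)
t=1.500: state=(5.257, 5.483, 7.097)
t=1.600: state=(5.263, 5.051, 7.982)
t=1.700: state=(4.878, 4.360, 8.305)
t=1.800: state=(4.313, 3.741, 8.074)
t=1.900: state=(3.799, 3.365, 7.520)
t=2.000: state=(3.467, 3.238, 6.880)
t=2.100: state=(3.340, 3.310, 6.312)
t=2.200: state=(3.395, 3.529, 5.908)
t=2.300: state=(3.593, 3.847, 5.720)
t=2.400: state=(3.885, 4.204, 5.770)
t=2.440: state=(4.015, 4.342, 5.855)
compare at T: x=4.015, y=4.342, z=5.855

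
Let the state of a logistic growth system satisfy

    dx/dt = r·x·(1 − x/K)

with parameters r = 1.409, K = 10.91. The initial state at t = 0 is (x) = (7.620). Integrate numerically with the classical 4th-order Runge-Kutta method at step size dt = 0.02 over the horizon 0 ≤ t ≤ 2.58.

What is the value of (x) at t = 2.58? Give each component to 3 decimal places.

(x) = (10.787)

t=0.000: state=(7.620)
step 1 (dt=0.02): k1=(3.238), k2=(3.219), k3=(3.220), k4=(3.201); state += dt/6·(k1+2k2+2k3+k4)
t=0.020: state=(7.684)
t=0.040: state=(7.748)
t=0.060: state=(7.811)
continuing one RK4 step at a time; state shown every 5 steps (Δt=0.1):
t=0.100: state=(7.934)
t=0.200: state=(8.229)
t=0.300: state=(8.504)
t=0.400: state=(8.758)
t=0.500: state=(8.991)
t=0.600: state=(9.204)
t=0.700: state=(9.397)
t=0.800: state=(9.571)
t=0.900: state=(9.728)
t=1.000: state=(9.869)
t=1.100: state=(9.994)
t=1.200: state=(10.106)
t=1.300: state=(10.204)
t=1.400: state=(10.292)
t=1.500: state=(10.369)
t=1.600: state=(10.437)
t=1.700: state=(10.497)
t=1.800: state=(10.549)
t=1.900: state=(10.595)
t=2.000: state=(10.636)
t=2.100: state=(10.671)
t=2.200: state=(10.702)
t=2.300: state=(10.729)
t=2.400: state=(10.752)
t=2.500: state=(10.773)
t=2.580: state=(10.787)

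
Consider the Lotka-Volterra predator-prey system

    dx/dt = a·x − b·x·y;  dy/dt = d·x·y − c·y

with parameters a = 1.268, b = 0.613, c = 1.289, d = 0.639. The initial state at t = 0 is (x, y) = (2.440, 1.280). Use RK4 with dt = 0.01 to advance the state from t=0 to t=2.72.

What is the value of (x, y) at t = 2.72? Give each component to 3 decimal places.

(x, y) = (1.262, 2.536)

t=0.000: state=(2.440, 1.280)
step 1 (dt=0.01): k1=(1.179, 0.346), k2=(1.180, 0.351), k3=(1.180, 0.351), k4=(1.180, 0.356); state += dt/6·(k1+2k2+2k3+k4)
t=0.010: state=(2.452, 1.284)
t=0.020: state=(2.464, 1.287)
t=0.030: state=(2.475, 1.291)
continuing one RK4 step at a time; state shown every 10 steps (Δt=0.1):
t=0.100: state=(2.558, 1.320)
t=0.200: state=(2.674, 1.372)
t=0.300: state=(2.785, 1.435)
t=0.400: state=(2.889, 1.513)
t=0.500: state=(2.981, 1.604)
t=0.600: state=(3.057, 1.710)
t=0.700: state=(3.114, 1.831)
t=0.800: state=(3.146, 1.967)
t=0.900: state=(3.152, 2.115)
t=1.000: state=(3.128, 2.272)
t=1.100: state=(3.074, 2.436)
t=1.200: state=(2.990, 2.599)
t=1.300: state=(2.881, 2.757)
t=1.400: state=(2.749, 2.901)
t=1.500: state=(2.602, 3.026)
t=1.600: state=(2.446, 3.126)
t=1.700: state=(2.287, 3.196)
t=1.800: state=(2.132, 3.236)
t=1.900: state=(1.984, 3.244)
t=2.000: state=(1.847, 3.222)
t=2.100: state=(1.723, 3.175)
t=2.200: state=(1.613, 3.104)
t=2.300: state=(1.518, 3.016)
t=2.400: state=(1.437, 2.913)
t=2.500: state=(1.369, 2.801)
t=2.600: state=(1.313, 2.682)
t=2.700: state=(1.270, 2.561)
t=2.720: state=(1.262, 2.536)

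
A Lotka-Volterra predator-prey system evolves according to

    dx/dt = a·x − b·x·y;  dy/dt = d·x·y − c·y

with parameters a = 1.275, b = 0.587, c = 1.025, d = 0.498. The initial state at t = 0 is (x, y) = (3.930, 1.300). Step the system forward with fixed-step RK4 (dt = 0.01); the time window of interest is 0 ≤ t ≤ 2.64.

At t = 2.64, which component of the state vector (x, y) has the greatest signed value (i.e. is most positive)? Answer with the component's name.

largest component: y

t=0.000: state=(3.930, 1.300)
step 1 (dt=0.01): k1=(2.012, 1.212), k2=(2.003, 1.224), k3=(2.003, 1.224), k4=(1.994, 1.236); state += dt/6·(k1+2k2+2k3+k4)
t=0.010: state=(3.950, 1.312)
t=0.020: state=(3.970, 1.325)
t=0.030: state=(3.990, 1.337)
continuing one RK4 step at a time; state shown every 10 steps (Δt=0.1):
t=0.100: state=(4.121, 1.434)
t=0.200: state=(4.283, 1.596)
t=0.300: state=(4.407, 1.789)
t=0.400: state=(4.478, 2.014)
t=0.500: state=(4.486, 2.274)
t=0.600: state=(4.422, 2.562)
t=0.700: state=(4.283, 2.873)
t=0.800: state=(4.072, 3.194)
t=0.900: state=(3.799, 3.508)
t=1.000: state=(3.483, 3.796)
t=1.100: state=(3.142, 4.041)
t=1.200: state=(2.800, 4.229)
t=1.300: state=(2.471, 4.352)
t=1.400: state=(2.170, 4.409)
t=1.500: state=(1.903, 4.403)
t=1.600: state=(1.672, 4.344)
t=1.700: state=(1.476, 4.239)
t=1.800: state=(1.312, 4.101)
t=1.900: state=(1.177, 3.938)
t=2.000: state=(1.067, 3.758)
t=2.100: state=(0.978, 3.569)
t=2.200: state=(0.906, 3.376)
t=2.300: state=(0.849, 3.183)
t=2.400: state=(0.804, 2.993)
t=2.500: state=(0.771, 2.810)
t=2.600: state=(0.746, 2.633)
t=2.640: state=(0.739, 2.565)
compare at T: x=0.739, y=2.565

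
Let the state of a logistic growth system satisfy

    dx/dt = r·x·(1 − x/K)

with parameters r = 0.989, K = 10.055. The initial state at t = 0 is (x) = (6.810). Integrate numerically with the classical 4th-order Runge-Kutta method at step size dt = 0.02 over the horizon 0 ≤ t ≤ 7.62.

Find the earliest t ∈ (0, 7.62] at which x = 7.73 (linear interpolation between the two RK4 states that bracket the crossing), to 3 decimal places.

t = 0.465

t=0.000: state=(6.810)
step 1 (dt=0.02): k1=(2.174), k2=(2.166), k3=(2.166), k4=(2.158); state += dt/6·(k1+2k2+2k3+k4)
t=0.020: state=(6.853)
t=0.040: state=(6.896)
t=0.060: state=(6.939)
t=0.460: state=(7.721)
next step: t=0.480: state=(7.756) — x has crossed 7.73
linear interpolation between t=0.460 (7.72074) and t=0.480 (7.75601) → t≈0.465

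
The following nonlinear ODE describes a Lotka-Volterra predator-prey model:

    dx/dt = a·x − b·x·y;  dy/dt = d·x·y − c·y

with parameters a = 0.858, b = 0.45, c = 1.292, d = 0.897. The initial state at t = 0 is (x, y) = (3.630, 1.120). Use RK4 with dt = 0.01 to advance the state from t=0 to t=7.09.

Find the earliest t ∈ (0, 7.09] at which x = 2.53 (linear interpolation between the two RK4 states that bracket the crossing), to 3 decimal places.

t = 0.836

t=0.000: state=(3.630, 1.120)
step 1 (dt=0.01): k1=(1.285, 2.200), k2=(1.269, 2.228), k3=(1.269, 2.228), k4=(1.253, 2.257); state += dt/6·(k1+2k2+2k3+k4)
t=0.010: state=(3.643, 1.142)
t=0.020: state=(3.655, 1.165)
t=0.030: state=(3.667, 1.189)
continuing one RK4 step at a time; state shown every 25 steps (Δt=0.25):
t=0.250: state=(3.816, 1.879)
t=0.500: state=(3.582, 3.149)
t=0.750: state=(2.850, 4.725)
t=0.830: state=(2.554, 5.173)
next step: t=0.840: state=(2.516, 5.224) — x has crossed 2.53
linear interpolation between t=0.830 (2.55362) and t=0.840 (2.51607) → t≈0.836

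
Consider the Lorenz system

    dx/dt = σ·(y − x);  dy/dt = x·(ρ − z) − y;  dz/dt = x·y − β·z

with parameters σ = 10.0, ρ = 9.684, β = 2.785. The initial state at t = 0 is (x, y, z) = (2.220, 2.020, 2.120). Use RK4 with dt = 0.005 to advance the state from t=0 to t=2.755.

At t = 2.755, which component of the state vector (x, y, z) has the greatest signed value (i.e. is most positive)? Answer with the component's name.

largest component: z

t=0.000: state=(2.220, 2.020, 2.120)
step 1 (dt=0.005): k1=(-2.000, 14.772, -1.420), k2=(-1.581, 14.705, -1.338), k3=(-1.593, 14.713, -1.337), k4=(-1.185, 14.653, -1.255); state += dt/6·(k1+2k2+2k3+k4)
t=0.005: state=(2.212, 2.094, 2.113)
t=0.010: state=(2.208, 2.167, 2.107)
t=0.015: state=(2.208, 2.239, 2.102)
continuing one RK4 step at a time; state shown every 20 steps (Δt=0.1):
t=0.100: state=(2.635, 3.516, 2.181)
t=0.200: state=(3.849, 5.368, 2.916)
t=0.300: state=(5.588, 7.464, 4.906)
t=0.400: state=(7.297, 8.619, 8.415)
t=0.500: state=(7.793, 7.338, 11.856)
t=0.600: state=(6.518, 4.659, 12.753)
t=0.700: state=(4.614, 2.878, 11.413)
t=0.800: state=(3.260, 2.308, 9.484)
t=0.900: state=(2.665, 2.386, 7.762)
t=1.000: state=(2.629, 2.809, 6.463)
t=1.100: state=(2.988, 3.517, 5.662)
t=1.200: state=(3.671, 4.501, 5.453)
t=1.300: state=(4.618, 5.654, 5.982)
t=1.400: state=(5.651, 6.615, 7.329)
t=1.500: state=(6.383, 6.803, 9.156)
t=1.600: state=(6.393, 5.993, 10.565)
t=1.700: state=(5.690, 4.776, 10.838)
t=1.800: state=(4.759, 3.891, 10.146)
t=1.900: state=(4.057, 3.544, 9.078)
t=2.000: state=(3.743, 3.622, 8.069)
t=2.100: state=(3.791, 3.994, 7.347)
t=2.200: state=(4.121, 4.564, 7.036)
t=2.300: state=(4.640, 5.213, 7.204)
t=2.400: state=(5.210, 5.744, 7.832)
t=2.500: state=(5.637, 5.923, 8.726)
t=2.600: state=(5.739, 5.650, 9.508)
t=2.700: state=(5.484, 5.093, 9.837)
t=2.755: state=(5.245, 4.780, 9.789)
compare at T: x=5.245, y=4.780, z=9.789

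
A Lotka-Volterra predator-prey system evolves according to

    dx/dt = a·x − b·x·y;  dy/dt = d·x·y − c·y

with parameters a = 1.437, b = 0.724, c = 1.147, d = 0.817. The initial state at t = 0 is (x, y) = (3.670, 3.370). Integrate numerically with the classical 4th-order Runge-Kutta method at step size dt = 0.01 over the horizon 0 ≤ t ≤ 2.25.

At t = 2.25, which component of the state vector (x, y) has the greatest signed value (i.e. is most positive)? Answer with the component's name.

t=0.000: state=(3.670, 3.370)
step 1 (dt=0.01): k1=(-3.681, 6.239), k2=(-3.745, 6.246), k3=(-3.744, 6.245), k4=(-3.807, 6.250); state += dt/6·(k1+2k2+2k3+k4)
t=0.010: state=(3.633, 3.432)
t=0.020: state=(3.594, 3.495)
t=0.030: state=(3.554, 3.557)
continuing one RK4 step at a time; state shown every 10 steps (Δt=0.1):
t=0.100: state=(3.246, 3.989)
t=0.200: state=(2.750, 4.544)
t=0.300: state=(2.248, 4.969)
t=0.400: state=(1.792, 5.223)
t=0.500: state=(1.412, 5.306)
t=0.600: state=(1.112, 5.242)
t=0.700: state=(0.884, 5.068)
t=0.800: state=(0.713, 4.822)
t=0.900: state=(0.586, 4.533)
t=1.000: state=(0.493, 4.223)
t=1.100: state=(0.424, 3.909)
t=1.200: state=(0.373, 3.600)
t=1.300: state=(0.336, 3.304)
t=1.400: state=(0.308, 3.024)
t=1.500: state=(0.289, 2.763)
t=1.600: state=(0.275, 2.521)
t=1.700: state=(0.267, 2.298)
t=1.800: state=(0.263, 2.094)
t=1.900: state=(0.263, 1.907)
t=2.000: state=(0.266, 1.738)
t=2.100: state=(0.272, 1.584)
t=2.200: state=(0.282, 1.444)
t=2.250: state=(0.287, 1.380)
compare at T: x=0.287, y=1.380

largest component: y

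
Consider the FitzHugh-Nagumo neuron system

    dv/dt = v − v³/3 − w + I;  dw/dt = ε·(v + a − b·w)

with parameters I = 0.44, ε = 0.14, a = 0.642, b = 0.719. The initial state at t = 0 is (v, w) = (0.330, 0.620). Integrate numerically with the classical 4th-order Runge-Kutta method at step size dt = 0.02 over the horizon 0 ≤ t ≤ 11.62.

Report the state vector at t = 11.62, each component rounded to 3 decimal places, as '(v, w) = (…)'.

(v, w) = (-1.846, 0.599)

t=0.000: state=(0.330, 0.620)
step 1 (dt=0.02): k1=(0.138, 0.074), k2=(0.139, 0.074), k3=(0.139, 0.074), k4=(0.139, 0.074); state += dt/6·(k1+2k2+2k3+k4)
t=0.020: state=(0.333, 0.621)
t=0.040: state=(0.336, 0.623)
t=0.060: state=(0.338, 0.624)
continuing one RK4 step at a time; state shown every 25 steps (Δt=0.5):
t=0.500: state=(0.406, 0.658)
t=1.000: state=(0.495, 0.701)
t=1.500: state=(0.599, 0.747)
t=2.000: state=(0.713, 0.799)
t=2.500: state=(0.828, 0.857)
t=3.000: state=(0.931, 0.919)
t=3.500: state=(1.008, 0.984)
t=4.000: state=(1.052, 1.050)
t=4.500: state=(1.063, 1.114)
t=5.000: state=(1.042, 1.176)
t=5.500: state=(0.993, 1.231)
t=6.000: state=(0.917, 1.280)
t=6.500: state=(0.811, 1.320)
t=7.000: state=(0.665, 1.350)
t=7.500: state=(0.458, 1.366)
t=8.000: state=(0.145, 1.364)
t=8.500: state=(-0.353, 1.335)
t=9.000: state=(-1.062, 1.266)
t=9.500: state=(-1.671, 1.152)
t=10.000: state=(-1.902, 1.015)
t=10.500: state=(-1.930, 0.878)
t=11.000: state=(-1.900, 0.748)
t=11.500: state=(-1.857, 0.627)
t=11.620: state=(-1.846, 0.599)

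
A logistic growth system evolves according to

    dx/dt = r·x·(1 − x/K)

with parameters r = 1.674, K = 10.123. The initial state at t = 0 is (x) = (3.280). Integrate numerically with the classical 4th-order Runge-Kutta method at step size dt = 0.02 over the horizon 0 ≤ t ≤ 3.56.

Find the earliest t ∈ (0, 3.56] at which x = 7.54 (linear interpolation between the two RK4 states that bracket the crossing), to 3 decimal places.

t = 1.079

t=0.000: state=(3.280)
step 1 (dt=0.02): k1=(3.712), k2=(3.733), k3=(3.733), k4=(3.755); state += dt/6·(k1+2k2+2k3+k4)
t=0.020: state=(3.355)
t=0.040: state=(3.430)
t=0.060: state=(3.507)
continuing one RK4 step at a time; state shown every 10 steps (Δt=0.2):
t=0.200: state=(4.061)
t=0.400: state=(4.895)
t=0.600: state=(5.738)
t=0.800: state=(6.545)
t=1.000: state=(7.277)
t=1.060: state=(7.478)
next step: t=1.080: state=(7.542) — x has crossed 7.54
linear interpolation between t=1.060 (7.47754) and t=1.080 (7.54244) → t≈1.079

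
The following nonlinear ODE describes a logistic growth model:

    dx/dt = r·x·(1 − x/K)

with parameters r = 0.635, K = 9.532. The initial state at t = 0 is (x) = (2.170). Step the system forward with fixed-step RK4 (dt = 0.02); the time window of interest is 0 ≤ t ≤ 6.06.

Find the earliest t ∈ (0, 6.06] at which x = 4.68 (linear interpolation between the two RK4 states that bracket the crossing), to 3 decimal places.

t = 1.867

t=0.000: state=(2.170)
step 1 (dt=0.02): k1=(1.064), k2=(1.068), k3=(1.068), k4=(1.072); state += dt/6·(k1+2k2+2k3+k4)
t=0.020: state=(2.191)
t=0.040: state=(2.213)
t=0.060: state=(2.235)
continuing one RK4 step at a time; state shown every 10 steps (Δt=0.2):
t=0.200: state=(2.390)
t=0.400: state=(2.625)
t=0.600: state=(2.873)
t=0.800: state=(3.134)
t=1.000: state=(3.407)
t=1.200: state=(3.690)
t=1.400: state=(3.981)
t=1.600: state=(4.278)
t=1.800: state=(4.579)
t=1.860: state=(4.669)
next step: t=1.880: state=(4.700) — x has crossed 4.68
linear interpolation between t=1.860 (4.66949) and t=1.880 (4.69975) → t≈1.867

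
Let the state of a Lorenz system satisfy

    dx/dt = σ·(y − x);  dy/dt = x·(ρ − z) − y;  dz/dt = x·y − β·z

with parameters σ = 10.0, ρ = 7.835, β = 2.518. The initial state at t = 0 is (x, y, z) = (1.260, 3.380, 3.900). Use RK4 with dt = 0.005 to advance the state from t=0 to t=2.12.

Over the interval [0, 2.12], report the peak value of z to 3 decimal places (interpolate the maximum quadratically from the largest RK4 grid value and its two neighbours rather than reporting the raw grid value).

t=0.000: state=(1.260, 3.380, 3.900)
step 1 (dt=0.005): k1=(21.200, 1.578, -5.561), k2=(20.709, 1.801, -5.342), k3=(20.727, 1.795, -5.347), k4=(20.253, 2.013, -5.132); state += dt/6·(k1+2k2+2k3+k4)
t=0.005: state=(1.364, 3.389, 3.873)
t=0.010: state=(1.463, 3.400, 3.849)
t=0.015: state=(1.557, 3.413, 3.826)
continuing one RK4 step at a time; state shown every 20 steps (Δt=0.1):
t=0.100: state=(2.753, 3.877, 3.709)
t=0.200: state=(3.773, 4.740, 4.147)
t=0.300: state=(4.705, 5.579, 5.189)
t=0.400: state=(5.435, 5.968, 6.675)
t=0.500: state=(5.681, 5.614, 8.090)
t=0.600: state=(5.321, 4.712, 8.823)
t=0.700: state=(4.587, 3.795, 8.710)
t=0.800: state=(3.848, 3.202, 8.054)
t=0.900: state=(3.336, 2.962, 7.222)
t=1.000: state=(3.098, 2.988, 6.448)
t=1.100: state=(3.100, 3.204, 5.854)
t=1.200: state=(3.291, 3.561, 5.503)
t=1.300: state=(3.623, 4.007, 5.436)
t=1.400: state=(4.036, 4.465, 5.668)
t=1.500: state=(4.447, 4.821, 6.162)
t=1.600: state=(4.747, 4.955, 6.796)
t=1.700: state=(4.842, 4.819, 7.372)
t=1.800: state=(4.711, 4.484, 7.702)
t=1.900: state=(4.425, 4.100, 7.718)
t=2.000: state=(4.102, 3.799, 7.480)
t=2.100: state=(3.844, 3.639, 7.112)
t=2.120: state=(3.806, 3.625, 7.033)
largest grid value and its neighbours: z(0.630)=8.86928, z(0.635)=8.86972, z(0.640)=8.86816
parabola through these three points peaks at t≈0.634 with z≈8.86980

max z = 8.870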